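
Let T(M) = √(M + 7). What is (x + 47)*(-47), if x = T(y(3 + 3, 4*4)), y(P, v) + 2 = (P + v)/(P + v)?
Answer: -2209 - 47*√6 ≈ -2324.1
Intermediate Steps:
y(P, v) = -1 (y(P, v) = -2 + (P + v)/(P + v) = -2 + 1 = -1)
T(M) = √(7 + M)
x = √6 (x = √(7 - 1) = √6 ≈ 2.4495)
(x + 47)*(-47) = (√6 + 47)*(-47) = (47 + √6)*(-47) = -2209 - 47*√6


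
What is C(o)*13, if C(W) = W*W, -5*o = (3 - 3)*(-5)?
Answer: 0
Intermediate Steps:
o = 0 (o = -(3 - 3)*(-5)/5 = -0*(-5) = -⅕*0 = 0)
C(W) = W²
C(o)*13 = 0²*13 = 0*13 = 0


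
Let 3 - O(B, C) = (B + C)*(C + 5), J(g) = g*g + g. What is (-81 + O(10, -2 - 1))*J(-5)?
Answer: -1840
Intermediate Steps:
J(g) = g + g² (J(g) = g² + g = g + g²)
O(B, C) = 3 - (5 + C)*(B + C) (O(B, C) = 3 - (B + C)*(C + 5) = 3 - (B + C)*(5 + C) = 3 - (5 + C)*(B + C))
(-81 + O(10, -2 - 1))*J(-5) = (-81 + (3 - (-2 - 1)² - 5*10 - 5*(-2 - 1) - 1*10*(-2 - 1)))*(-5*(1 - 5)) = (-81 + (3 - 1*(-3)² - 50 - 5*(-3) - 1*10*(-3)))*(-5*(-4)) = (-81 + (3 - 1*9 - 50 + 15 + 30))*20 = (-81 + (3 - 9 - 50 + 15 + 30))*20 = (-81 - 11)*20 = -92*20 = -1840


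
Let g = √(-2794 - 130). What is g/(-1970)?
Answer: -I*√731/985 ≈ -0.027449*I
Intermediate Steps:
g = 2*I*√731 (g = √(-2924) = 2*I*√731 ≈ 54.074*I)
g/(-1970) = (2*I*√731)/(-1970) = (2*I*√731)*(-1/1970) = -I*√731/985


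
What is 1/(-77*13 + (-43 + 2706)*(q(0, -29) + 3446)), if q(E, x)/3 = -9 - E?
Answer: 1/9103796 ≈ 1.0984e-7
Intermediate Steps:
q(E, x) = -27 - 3*E (q(E, x) = 3*(-9 - E) = -27 - 3*E)
1/(-77*13 + (-43 + 2706)*(q(0, -29) + 3446)) = 1/(-77*13 + (-43 + 2706)*((-27 - 3*0) + 3446)) = 1/(-1001 + 2663*((-27 + 0) + 3446)) = 1/(-1001 + 2663*(-27 + 3446)) = 1/(-1001 + 2663*3419) = 1/(-1001 + 9104797) = 1/9103796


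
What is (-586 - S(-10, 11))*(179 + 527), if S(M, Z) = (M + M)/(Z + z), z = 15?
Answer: -5371248/13 ≈ -4.1317e+5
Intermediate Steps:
S(M, Z) = 2*M/(15 + Z) (S(M, Z) = (M + M)/(Z + 15) = (2*M)/(15 + Z) = 2*M/(15 + Z))
(-586 - S(-10, 11))*(179 + 527) = (-586 - 2*(-10)/(15 + 11))*(179 + 527) = (-586 - 2*(-10)/26)*706 = (-586 - 1*(-10/13))*706 = (-586 + 10/13)*706 = -7608/13*706 = -5371248/13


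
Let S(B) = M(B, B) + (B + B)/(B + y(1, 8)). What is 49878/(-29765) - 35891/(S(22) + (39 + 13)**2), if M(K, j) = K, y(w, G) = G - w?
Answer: -34925822879/2354351970 ≈ -14.835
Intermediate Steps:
S(B) = B + 2*B/(7 + B) (S(B) = B + (B + B)/(B + (8 - 1*1)) = B + (2*B)/(B + (8 - 1)) = B + (2*B)/(B + 7) = B + (2*B)/(7 + B) = B + 2*B/(7 + B))
49878/(-29765) - 35891/(S(22) + (39 + 13)**2) = 49878/(-29765) - 35891/(22*(9 + 22)/(7 + 22) + (39 + 13)**2) = 49878*(-1/29765) - 35891/(22*31/29 + 52**2) = -49878/29765 - 35891/(22*(1/29)*31 + 2704) = -49878/29765 - 35891/(682/29 + 2704) = -49878/29765 - 35891/79098/29 = -49878/29765 - 35891*29/79098 = -49878/29765 - 1040839/79098 = -34925822879/2354351970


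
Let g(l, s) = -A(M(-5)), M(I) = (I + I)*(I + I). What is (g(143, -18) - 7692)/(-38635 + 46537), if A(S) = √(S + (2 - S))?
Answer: -1282/1317 - √2/7902 ≈ -0.97360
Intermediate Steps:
M(I) = 4*I² (M(I) = (2*I)*(2*I) = 4*I²)
A(S) = √2
g(l, s) = -√2
(g(143, -18) - 7692)/(-38635 + 46537) = (-√2 - 7692)/(-38635 + 46537) = (-7692 - √2)/7902 = (-7692 - √2)*(1/7902) = -1282/1317 - √2/7902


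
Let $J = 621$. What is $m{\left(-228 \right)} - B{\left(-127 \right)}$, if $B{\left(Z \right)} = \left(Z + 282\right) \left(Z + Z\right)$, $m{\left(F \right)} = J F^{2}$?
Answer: $32321434$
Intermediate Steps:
$m{\left(F \right)} = 621 F^{2}$
$B{\left(Z \right)} = 2 Z \left(282 + Z\right)$ ($B{\left(Z \right)} = \left(282 + Z\right) 2 Z = 2 Z \left(282 + Z\right)$)
$m{\left(-228 \right)} - B{\left(-127 \right)} = 621 \left(-228\right)^{2} - 2 \left(-127\right) \left(282 - 127\right) = 621 \cdot 51984 - 2 \left(-127\right) 155 = 32282064 - -39370 = 32282064 + 39370 = 32321434$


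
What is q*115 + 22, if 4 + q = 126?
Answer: 14052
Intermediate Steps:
q = 122 (q = -4 + 126 = 122)
q*115 + 22 = 122*115 + 22 = 14030 + 22 = 14052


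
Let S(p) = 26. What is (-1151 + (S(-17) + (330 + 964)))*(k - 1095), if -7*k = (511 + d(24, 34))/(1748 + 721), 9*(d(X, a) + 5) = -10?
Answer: -28785518021/155547 ≈ -1.8506e+5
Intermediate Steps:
d(X, a) = -55/9 (d(X, a) = -5 + (1/9)*(-10) = -5 - 10/9 = -55/9)
k = -4544/155547 (k = -(511 - 55/9)/(7*(1748 + 721)) = -4544/(63*2469) = -1/7*4544/22221 = -4544/155547 ≈ -0.029213)
(-1151 + (S(-17) + (330 + 964)))*(k - 1095) = (-1151 + (26 + (330 + 964)))*(-4544/155547 - 1095) = (-1151 + (26 + 1294))*(-170328509/155547) = (-1151 + 1320)*(-170328509/155547) = 169*(-170328509/155547) = -28785518021/155547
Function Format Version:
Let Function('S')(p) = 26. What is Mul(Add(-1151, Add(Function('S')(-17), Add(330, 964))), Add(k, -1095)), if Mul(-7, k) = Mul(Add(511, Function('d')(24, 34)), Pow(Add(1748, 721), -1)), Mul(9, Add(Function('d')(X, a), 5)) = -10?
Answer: Rational(-28785518021, 155547) ≈ -1.8506e+5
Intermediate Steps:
Function('d')(X, a) = Rational(-55, 9) (Function('d')(X, a) = Add(-5, Mul(Rational(1, 9), -10)) = Add(-5, Rational(-10, 9)) = Rational(-55, 9))
k = Rational(-4544, 155547) (k = Mul(Rational(-1, 7), Mul(Add(511, Rational(-55, 9)), Pow(Add(1748, 721), -1))) = Mul(Rational(-1, 7), Mul(Rational(4544, 9), Pow(2469, -1))) = Mul(Rational(-1, 7), Mul(Rational(4544, 9), Rational(1, 2469))) = Mul(Rational(-1, 7), Rational(4544, 22221)) = Rational(-4544, 155547) ≈ -0.029213)
Mul(Add(-1151, Add(Function('S')(-17), Add(330, 964))), Add(k, -1095)) = Mul(Add(-1151, Add(26, Add(330, 964))), Add(Rational(-4544, 155547), -1095)) = Mul(Add(-1151, Add(26, 1294)), Rational(-170328509, 155547)) = Mul(Add(-1151, 1320), Rational(-170328509, 155547)) = Mul(169, Rational(-170328509, 155547)) = Rational(-28785518021, 155547)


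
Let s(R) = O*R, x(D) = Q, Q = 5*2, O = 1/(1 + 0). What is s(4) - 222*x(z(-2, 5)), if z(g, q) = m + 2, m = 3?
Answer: -2216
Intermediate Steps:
z(g, q) = 5 (z(g, q) = 3 + 2 = 5)
O = 1 (O = 1/1 = 1)
Q = 10
x(D) = 10
s(R) = R (s(R) = 1*R = R)
s(4) - 222*x(z(-2, 5)) = 4 - 222*10 = 4 - 2220 = -2216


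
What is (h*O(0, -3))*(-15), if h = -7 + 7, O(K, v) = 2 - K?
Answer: 0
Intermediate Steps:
h = 0
(h*O(0, -3))*(-15) = (0*(2 - 1*0))*(-15) = (0*(2 + 0))*(-15) = (0*2)*(-15) = 0*(-15) = 0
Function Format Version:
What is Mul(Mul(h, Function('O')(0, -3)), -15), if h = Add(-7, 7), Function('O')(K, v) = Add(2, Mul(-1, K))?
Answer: 0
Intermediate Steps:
h = 0
Mul(Mul(h, Function('O')(0, -3)), -15) = Mul(Mul(0, Add(2, Mul(-1, 0))), -15) = Mul(Mul(0, Add(2, 0)), -15) = Mul(Mul(0, 2), -15) = Mul(0, -15) = 0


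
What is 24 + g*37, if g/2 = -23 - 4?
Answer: -1974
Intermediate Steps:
g = -54 (g = 2*(-23 - 4) = 2*(-27) = -54)
24 + g*37 = 24 - 54*37 = 24 - 1998 = -1974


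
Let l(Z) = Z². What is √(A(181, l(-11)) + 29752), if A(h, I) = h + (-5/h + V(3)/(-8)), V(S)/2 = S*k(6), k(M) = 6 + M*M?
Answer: √3918408546/362 ≈ 172.92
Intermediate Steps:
k(M) = 6 + M²
V(S) = 84*S (V(S) = 2*(S*(6 + 6²)) = 2*(S*(6 + 36)) = 2*(S*42) = 2*(42*S) = 84*S)
A(h, I) = -63/2 + h - 5/h (A(h, I) = h + (-5/h + (84*3)/(-8)) = h + (-5/h + 252*(-⅛)) = h + (-5/h - 63/2) = h + (-63/2 - 5/h) = -63/2 + h - 5/h)
√(A(181, l(-11)) + 29752) = √((-63/2 + 181 - 5/181) + 29752) = √(54109/362 + 29752) = √(10824333/362) = √3918408546/362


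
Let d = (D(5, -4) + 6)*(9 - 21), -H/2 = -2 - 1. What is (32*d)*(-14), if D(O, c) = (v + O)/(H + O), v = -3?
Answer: 365568/11 ≈ 33233.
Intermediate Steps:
H = 6 (H = -2*(-2 - 1) = -2*(-3) = 6)
D(O, c) = (-3 + O)/(6 + O)
d = -816/11 (d = ((-3 + 5)/(6 + 5) + 6)*(9 - 21) = (2/11 + 6)*(-12) = (68/11)*(-12) = -816/11 ≈ -74.182)
(32*d)*(-14) = (32*(-816/11))*(-14) = -26112/11*(-14) = 365568/11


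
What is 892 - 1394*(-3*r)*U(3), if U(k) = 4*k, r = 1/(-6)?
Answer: -7472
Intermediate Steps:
r = -⅙ ≈ -0.16667
892 - 1394*(-3*r)*U(3) = 892 - 1394*(-3*(-⅙))*(4*3) = 892 - 1394*(½)*12 = 892 - 8364 = -7472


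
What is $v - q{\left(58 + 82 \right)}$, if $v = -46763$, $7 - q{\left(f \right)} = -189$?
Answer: $-46959$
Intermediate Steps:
$q{\left(f \right)} = 196$ ($q{\left(f \right)} = 7 - -189 = 7 + 189 = 196$)
$v - q{\left(58 + 82 \right)} = -46763 - 196 = -46959$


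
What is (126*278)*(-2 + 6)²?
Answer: 560448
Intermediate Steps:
(126*278)*(-2 + 6)² = 35028*4² = 35028*16 = 560448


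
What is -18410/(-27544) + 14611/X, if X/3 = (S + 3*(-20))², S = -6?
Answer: 1826782/1022571 ≈ 1.7865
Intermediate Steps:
X = 13068 (X = 3*(-6 + 3*(-20))² = 3*(-6 - 60)² = 3*(-66)² = 3*4356 = 13068)
-18410/(-27544) + 14611/X = -18410/(-27544) + 14611/13068 = -18410*(-1/27544) + 14611*(1/13068) = 9205/13772 + 14611/13068 = 1826782/1022571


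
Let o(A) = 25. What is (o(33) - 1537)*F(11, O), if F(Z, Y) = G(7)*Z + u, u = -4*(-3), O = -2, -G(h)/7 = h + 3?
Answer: 1146096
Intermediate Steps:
G(h) = -21 - 7*h (G(h) = -7*(h + 3) = -7*(3 + h) = -21 - 7*h)
u = 12
F(Z, Y) = 12 - 70*Z (F(Z, Y) = (-21 - 7*7)*Z + 12 = (-21 - 49)*Z + 12 = -70*Z + 12 = 12 - 70*Z)
(o(33) - 1537)*F(11, O) = (25 - 1537)*(12 - 70*11) = -1512*(12 - 770) = -1512*(-758) = 1146096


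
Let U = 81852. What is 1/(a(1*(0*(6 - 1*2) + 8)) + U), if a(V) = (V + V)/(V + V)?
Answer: 1/81853 ≈ 1.2217e-5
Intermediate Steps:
a(V) = 1 (a(V) = (2*V)/((2*V)) = (2*V)*(1/(2*V)) = 1)
1/(a(1*(0*(6 - 1*2) + 8)) + U) = 1/(1 + 81852) = 1/81853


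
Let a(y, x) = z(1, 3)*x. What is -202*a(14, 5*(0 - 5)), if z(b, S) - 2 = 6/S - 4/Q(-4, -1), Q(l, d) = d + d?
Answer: 30300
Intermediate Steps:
Q(l, d) = 2*d
z(b, S) = 4 + 6/S (z(b, S) = 2 + (6/S - 4/(2*(-1))) = 2 + (6/S - 4/(-2)) = 2 + (6/S - 4*(-½)) = 2 + (6/S + 2) = 2 + (2 + 6/S) = 4 + 6/S)
a(y, x) = 6*x (a(y, x) = (4 + 6/3)*x = (4 + 6*(⅓))*x = (4 + 2)*x = 6*x)
-202*a(14, 5*(0 - 5)) = -1212*5*(0 - 5) = -1212*5*(-5) = -1212*(-25) = -202*(-150) = 30300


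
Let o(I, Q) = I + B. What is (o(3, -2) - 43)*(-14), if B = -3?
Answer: 602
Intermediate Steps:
o(I, Q) = -3 + I (o(I, Q) = I - 3 = -3 + I)
(o(3, -2) - 43)*(-14) = ((-3 + 3) - 43)*(-14) = (0 - 43)*(-14) = -43*(-14) = 602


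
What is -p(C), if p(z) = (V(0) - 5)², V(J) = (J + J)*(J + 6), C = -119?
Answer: -25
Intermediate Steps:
V(J) = 2*J*(6 + J) (V(J) = (2*J)*(6 + J) = 2*J*(6 + J))
p(z) = 25 (p(z) = (2*0*(6 + 0) - 5)² = (2*0*6 - 5)² = (0 - 5)² = (-5)² = 25)
-p(C) = -1*25 = -25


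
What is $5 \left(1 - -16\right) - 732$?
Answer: $-647$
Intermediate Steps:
$5 \left(1 - -16\right) - 732 = 5 \left(1 + 16\right) - 732 = 5 \cdot 17 - 732 = 85 - 732 = -647$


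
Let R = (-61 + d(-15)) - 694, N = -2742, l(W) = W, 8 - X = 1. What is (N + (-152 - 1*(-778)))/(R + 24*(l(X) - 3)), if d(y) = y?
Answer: 1058/337 ≈ 3.1395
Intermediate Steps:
X = 7 (X = 8 - 1*1 = 8 - 1 = 7)
R = -770 (R = (-61 - 15) - 694 = -76 - 694 = -770)
(N + (-152 - 1*(-778)))/(R + 24*(l(X) - 3)) = (-2742 + (-152 - 1*(-778)))/(-770 + 24*(7 - 3)) = (-2742 + (-152 + 778))/(-770 + 24*4) = (-2742 + 626)/(-770 + 96) = -2116/(-674) = -2116*(-1/674) = 1058/337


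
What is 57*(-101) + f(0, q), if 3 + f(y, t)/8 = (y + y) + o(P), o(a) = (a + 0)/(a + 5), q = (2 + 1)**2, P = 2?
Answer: -40451/7 ≈ -5778.7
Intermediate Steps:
q = 9 (q = 3**2 = 9)
o(a) = a/(5 + a)
f(y, t) = -152/7 + 16*y (f(y, t) = -24 + 8*((y + y) + 2/(5 + 2)) = -24 + 8*(2*y + 2/7) = -24 + 8*(2/7 + 2*y) = -24 + (16/7 + 16*y) = -152/7 + 16*y)
57*(-101) + f(0, q) = 57*(-101) + (-152/7 + 16*0) = -5757 + (-152/7 + 0) = -5757 - 152/7 = -40451/7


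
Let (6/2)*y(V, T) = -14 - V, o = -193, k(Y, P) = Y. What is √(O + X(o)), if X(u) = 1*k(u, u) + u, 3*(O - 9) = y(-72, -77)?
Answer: I*√3335/3 ≈ 19.25*I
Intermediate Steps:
y(V, T) = -14/3 - V/3 (y(V, T) = (-14 - V)/3 = -14/3 - V/3)
O = 139/9 (O = 9 + (-14/3 - ⅓*(-72))/3 = 9 + (-14/3 + 24)/3 = 9 + (⅓)*(58/3) = 9 + 58/9 = 139/9 ≈ 15.444)
X(u) = 2*u (X(u) = 1*u + u = u + u = 2*u)
√(O + X(o)) = √(139/9 + 2*(-193)) = √(139/9 - 386) = √(-3335/9) = I*√3335/3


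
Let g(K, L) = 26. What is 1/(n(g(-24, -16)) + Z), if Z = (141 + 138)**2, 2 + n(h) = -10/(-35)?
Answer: 7/544875 ≈ 1.2847e-5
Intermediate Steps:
n(h) = -12/7 (n(h) = -2 - 10/(-35) = -2 - 1/35*(-10) = -2 + 2/7 = -12/7)
Z = 77841 (Z = 279**2 = 77841)
1/(n(g(-24, -16)) + Z) = 1/(-12/7 + 77841) = 1/(544875/7) = 7/544875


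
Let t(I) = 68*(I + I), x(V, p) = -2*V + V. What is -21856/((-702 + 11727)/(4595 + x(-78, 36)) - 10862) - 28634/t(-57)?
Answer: 1122414094105/196695763476 ≈ 5.7063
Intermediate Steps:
x(V, p) = -V
t(I) = 136*I (t(I) = 68*(2*I) = 136*I)
-21856/((-702 + 11727)/(4595 + x(-78, 36)) - 10862) - 28634/t(-57) = -21856/((-702 + 11727)/(4595 - 1*(-78)) - 10862) - 28634/(136*(-57)) = -21856/(11025/(4595 + 78) - 10862) - 28634/(-7752) = -21856/(11025/4673 - 10862) - 28634*(-1/7752) = -21856/(11025*(1/4673) - 10862) + 14317/3876 = -21856/(11025/4673 - 10862) + 14317/3876 = -21856/(-50747101/4673) + 14317/3876 = -21856*(-4673/50747101) + 14317/3876 = 102133088/50747101 + 14317/3876 = 1122414094105/196695763476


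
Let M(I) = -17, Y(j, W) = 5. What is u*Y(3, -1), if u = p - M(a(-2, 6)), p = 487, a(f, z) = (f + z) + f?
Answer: 2520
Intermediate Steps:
a(f, z) = z + 2*f
u = 504 (u = 487 - 1*(-17) = 487 + 17 = 504)
u*Y(3, -1) = 504*5 = 2520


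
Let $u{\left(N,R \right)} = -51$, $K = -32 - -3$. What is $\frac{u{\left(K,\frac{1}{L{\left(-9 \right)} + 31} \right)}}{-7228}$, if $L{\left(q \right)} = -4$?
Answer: $\frac{51}{7228} \approx 0.0070559$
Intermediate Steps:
$K = -29$ ($K = -32 + 3 = -29$)
$\frac{u{\left(K,\frac{1}{L{\left(-9 \right)} + 31} \right)}}{-7228} = - \frac{51}{-7228} = \left(-51\right) \left(- \frac{1}{7228}\right) = \frac{51}{7228}$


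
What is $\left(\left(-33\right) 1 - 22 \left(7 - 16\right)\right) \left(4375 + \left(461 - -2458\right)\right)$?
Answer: $1203510$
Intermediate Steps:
$\left(\left(-33\right) 1 - 22 \left(7 - 16\right)\right) \left(4375 + \left(461 - -2458\right)\right) = \left(-33 - -198\right) \left(4375 + \left(461 + 2458\right)\right) = \left(-33 + 198\right) \left(4375 + 2919\right) = 165 \cdot 7294 = 1203510$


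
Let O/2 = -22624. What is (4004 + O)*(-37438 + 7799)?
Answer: 1222430916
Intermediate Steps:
O = -45248 (O = 2*(-22624) = -45248)
(4004 + O)*(-37438 + 7799) = (4004 - 45248)*(-37438 + 7799) = -41244*(-29639) = 1222430916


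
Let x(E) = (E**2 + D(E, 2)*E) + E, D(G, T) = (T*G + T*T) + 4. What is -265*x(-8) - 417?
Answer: -32217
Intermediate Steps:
D(G, T) = 4 + T**2 + G*T (D(G, T) = (G*T + T**2) + 4 = (T**2 + G*T) + 4 = 4 + T**2 + G*T)
x(E) = E + E**2 + E*(8 + 2*E) (x(E) = (E**2 + (4 + 2**2 + E*2)*E) + E = (E**2 + (4 + 4 + 2*E)*E) + E = (E**2 + (8 + 2*E)*E) + E = (E**2 + E*(8 + 2*E)) + E = E + E**2 + E*(8 + 2*E))
-265*x(-8) - 417 = -795*(-8)*(3 - 8) - 417 = -795*(-8)*(-5) - 417 = -265*120 - 417 = -31800 - 417 = -32217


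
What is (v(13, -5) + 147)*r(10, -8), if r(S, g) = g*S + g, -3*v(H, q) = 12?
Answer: -12584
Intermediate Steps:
v(H, q) = -4 (v(H, q) = -1/3*12 = -4)
r(S, g) = g + S*g (r(S, g) = S*g + g = g + S*g)
(v(13, -5) + 147)*r(10, -8) = (-4 + 147)*(-8*(1 + 10)) = 143*(-8*11) = 143*(-88) = -12584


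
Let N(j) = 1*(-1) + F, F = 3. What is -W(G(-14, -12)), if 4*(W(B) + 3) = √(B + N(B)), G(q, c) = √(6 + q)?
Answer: 3 - √(2 + 2*I*√2)/4 ≈ 2.5868 - 0.2139*I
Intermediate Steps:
N(j) = 2 (N(j) = 1*(-1) + 3 = -1 + 3 = 2)
W(B) = -3 + √(2 + B)/4 (W(B) = -3 + √(B + 2)/4 = -3 + √(2 + B)/4)
-W(G(-14, -12)) = -(-3 + √(2 + √(6 - 14))/4) = -(-3 + √(2 + √(-8))/4) = -(-3 + √(2 + 2*I*√2)/4) = 3 - √(2 + 2*I*√2)/4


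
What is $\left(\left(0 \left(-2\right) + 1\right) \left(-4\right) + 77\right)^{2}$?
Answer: $5329$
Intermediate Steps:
$\left(\left(0 \left(-2\right) + 1\right) \left(-4\right) + 77\right)^{2} = \left(\left(0 + 1\right) \left(-4\right) + 77\right)^{2} = \left(1 \left(-4\right) + 77\right)^{2} = \left(-4 + 77\right)^{2} = 73^{2} = 5329$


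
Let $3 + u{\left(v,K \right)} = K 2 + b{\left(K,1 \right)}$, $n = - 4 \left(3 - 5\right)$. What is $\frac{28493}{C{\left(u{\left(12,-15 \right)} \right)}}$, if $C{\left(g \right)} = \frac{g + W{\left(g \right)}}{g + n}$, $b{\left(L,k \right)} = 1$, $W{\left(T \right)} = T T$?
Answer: $- \frac{85479}{124} \approx -689.35$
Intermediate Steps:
$W{\left(T \right)} = T^{2}$
$n = 8$ ($n = \left(-4\right) \left(-2\right) = 8$)
$u{\left(v,K \right)} = -2 + 2 K$ ($u{\left(v,K \right)} = -3 + \left(K 2 + 1\right) = -3 + \left(2 K + 1\right) = -3 + \left(1 + 2 K\right) = -2 + 2 K$)
$C{\left(g \right)} = \frac{g + g^{2}}{8 + g}$ ($C{\left(g \right)} = \frac{g + g^{2}}{g + 8} = \frac{g + g^{2}}{8 + g}$)
$\frac{28493}{C{\left(u{\left(12,-15 \right)} \right)}} = \frac{28493}{\left(-2 + 2 \left(-15\right)\right) \frac{1}{8 + \left(-2 + 2 \left(-15\right)\right)} \left(1 + \left(-2 + 2 \left(-15\right)\right)\right)} = \frac{28493}{\left(-2 - 30\right) \frac{1}{8 - 32} \left(1 - 32\right)} = \frac{28493}{\left(-32\right) \frac{1}{8 - 32} \left(1 - 32\right)} = \frac{28493}{\left(-32\right) \frac{1}{-24} \left(-31\right)} = \frac{28493}{\left(-32\right) \left(- \frac{1}{24}\right) \left(-31\right)} = \frac{28493}{- \frac{124}{3}} = 28493 \left(- \frac{3}{124}\right) = - \frac{85479}{124}$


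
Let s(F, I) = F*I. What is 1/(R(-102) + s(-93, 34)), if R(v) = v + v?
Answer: -1/3366 ≈ -0.00029709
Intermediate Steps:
R(v) = 2*v
1/(R(-102) + s(-93, 34)) = 1/(2*(-102) - 93*34) = 1/(-204 - 3162) = 1/(-3366) = -1/3366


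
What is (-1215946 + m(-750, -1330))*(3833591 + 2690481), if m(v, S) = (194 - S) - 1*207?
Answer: -7924327049288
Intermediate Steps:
m(v, S) = -13 - S (m(v, S) = (194 - S) - 207 = -13 - S)
(-1215946 + m(-750, -1330))*(3833591 + 2690481) = (-1215946 + (-13 - 1*(-1330)))*(3833591 + 2690481) = (-1215946 + (-13 + 1330))*6524072 = (-1215946 + 1317)*6524072 = -1214629*6524072 = -7924327049288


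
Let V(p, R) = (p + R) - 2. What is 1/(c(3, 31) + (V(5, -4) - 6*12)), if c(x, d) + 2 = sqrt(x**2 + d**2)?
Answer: -15/931 - sqrt(970)/4655 ≈ -0.022802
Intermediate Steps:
c(x, d) = -2 + sqrt(d**2 + x**2) (c(x, d) = -2 + sqrt(x**2 + d**2) = -2 + sqrt(d**2 + x**2))
V(p, R) = -2 + R + p (V(p, R) = (R + p) - 2 = -2 + R + p)
1/(c(3, 31) + (V(5, -4) - 6*12)) = 1/((-2 + sqrt(31**2 + 3**2)) + ((-2 - 4 + 5) - 6*12)) = 1/((-2 + sqrt(961 + 9)) + (-1 - 72)) = 1/((-2 + sqrt(970)) - 73) = 1/(-75 + sqrt(970))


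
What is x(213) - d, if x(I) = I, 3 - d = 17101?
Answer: 17311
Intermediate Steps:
d = -17098 (d = 3 - 1*17101 = 3 - 17101 = -17098)
x(213) - d = 213 - 1*(-17098) = 213 + 17098 = 17311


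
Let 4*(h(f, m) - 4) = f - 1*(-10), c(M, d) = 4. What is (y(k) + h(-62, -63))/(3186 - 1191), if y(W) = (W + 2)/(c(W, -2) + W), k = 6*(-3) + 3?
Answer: -86/21945 ≈ -0.0039189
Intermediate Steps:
h(f, m) = 13/2 + f/4 (h(f, m) = 4 + (f - 1*(-10))/4 = 4 + (f + 10)/4 = 4 + (10 + f)/4 = 4 + (5/2 + f/4) = 13/2 + f/4)
k = -15 (k = -18 + 3 = -15)
y(W) = (2 + W)/(4 + W) (y(W) = (W + 2)/(4 + W) = (2 + W)/(4 + W))
(y(k) + h(-62, -63))/(3186 - 1191) = ((2 - 15)/(4 - 15) + (13/2 + (1/4)*(-62)))/(3186 - 1191) = (-13/(-11) + (13/2 - 31/2))/1995 = (-1/11*(-13) - 9)*(1/1995) = (13/11 - 9)*(1/1995) = -86/11*1/1995 = -86/21945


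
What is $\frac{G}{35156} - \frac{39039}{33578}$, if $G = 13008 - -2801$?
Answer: $- \frac{420810241}{590234084} \approx -0.71295$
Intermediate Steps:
$G = 15809$ ($G = 13008 + 2801 = 15809$)
$\frac{G}{35156} - \frac{39039}{33578} = \frac{15809}{35156} - \frac{39039}{33578} = - \frac{420810241}{590234084}$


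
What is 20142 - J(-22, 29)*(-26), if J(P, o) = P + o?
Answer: 20324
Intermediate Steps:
20142 - J(-22, 29)*(-26) = 20142 - (-22 + 29)*(-26) = 20142 - 7*(-26) = 20142 - 1*(-182) = 20142 + 182 = 20324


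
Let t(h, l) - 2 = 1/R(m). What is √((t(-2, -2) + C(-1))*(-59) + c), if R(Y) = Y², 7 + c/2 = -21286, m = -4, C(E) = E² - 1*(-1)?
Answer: I*√685211/4 ≈ 206.94*I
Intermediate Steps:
C(E) = 1 + E² (C(E) = E² + 1 = 1 + E²)
c = -42586 (c = -14 + 2*(-21286) = -14 - 42572 = -42586)
t(h, l) = 33/16 (t(h, l) = 2 + 1/((-4)²) = 2 + 1/16 = 33/16)
√((t(-2, -2) + C(-1))*(-59) + c) = √((33/16 + (1 + (-1)²))*(-59) - 42586) = √((33/16 + (1 + 1))*(-59) - 42586) = √((33/16 + 2)*(-59) - 42586) = √((65/16)*(-59) - 42586) = √(-3835/16 - 42586) = √(-685211/16) = I*√685211/4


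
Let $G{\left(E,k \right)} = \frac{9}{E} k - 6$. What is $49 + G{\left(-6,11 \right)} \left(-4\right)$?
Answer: $139$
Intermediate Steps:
$G{\left(E,k \right)} = -6 + \frac{9 k}{E}$ ($G{\left(E,k \right)} = \frac{9 k}{E} - 6 = -6 + \frac{9 k}{E}$)
$49 + G{\left(-6,11 \right)} \left(-4\right) = 49 + \left(-6 + 9 \cdot 11 \frac{1}{-6}\right) \left(-4\right) = 49 + \left(-6 + 9 \cdot 11 \left(- \frac{1}{6}\right)\right) \left(-4\right) = 49 + \left(-6 - \frac{33}{2}\right) \left(-4\right) = 49 - -90 = 49 + 90 = 139$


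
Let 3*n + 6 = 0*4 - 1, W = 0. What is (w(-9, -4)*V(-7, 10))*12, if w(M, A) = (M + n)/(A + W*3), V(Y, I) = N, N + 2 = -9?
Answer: -374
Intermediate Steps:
N = -11 (N = -2 - 9 = -11)
n = -7/3 (n = -2 + (0*4 - 1)/3 = -2 + (0 - 1)/3 = -2 + (⅓)*(-1) = -2 - ⅓ = -7/3 ≈ -2.3333)
V(Y, I) = -11
w(M, A) = (-7/3 + M)/A (w(M, A) = (M - 7/3)/(A + 0*3) = (-7/3 + M)/(A + 0) = (-7/3 + M)/A)
(w(-9, -4)*V(-7, 10))*12 = (((-7/3 - 9)/(-4))*(-11))*12 = (-¼*(-34/3)*(-11))*12 = ((17/6)*(-11))*12 = -187/6*12 = -374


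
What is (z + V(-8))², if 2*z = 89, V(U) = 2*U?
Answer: 3249/4 ≈ 812.25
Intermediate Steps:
z = 89/2 (z = (½)*89 = 89/2 ≈ 44.500)
(z + V(-8))² = (89/2 + 2*(-8))² = (89/2 - 16)² = (57/2)² = 3249/4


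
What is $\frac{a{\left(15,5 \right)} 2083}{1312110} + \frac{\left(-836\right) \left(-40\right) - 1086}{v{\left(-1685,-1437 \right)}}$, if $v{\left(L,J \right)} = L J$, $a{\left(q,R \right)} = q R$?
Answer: $\frac{9349480657}{70601577510} \approx 0.13243$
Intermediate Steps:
$a{\left(q,R \right)} = R q$
$v{\left(L,J \right)} = J L$
$\frac{a{\left(15,5 \right)} 2083}{1312110} + \frac{\left(-836\right) \left(-40\right) - 1086}{v{\left(-1685,-1437 \right)}} = \frac{5 \cdot 15 \cdot 2083}{1312110} + \frac{\left(-836\right) \left(-40\right) - 1086}{\left(-1437\right) \left(-1685\right)} = 75 \cdot 2083 \cdot \frac{1}{1312110} + \frac{33440 - 1086}{2421345} = 156225 \cdot \frac{1}{1312110} + 32354 \cdot \frac{1}{2421345} = \frac{10415}{87474} + \frac{32354}{2421345} = \frac{9349480657}{70601577510}$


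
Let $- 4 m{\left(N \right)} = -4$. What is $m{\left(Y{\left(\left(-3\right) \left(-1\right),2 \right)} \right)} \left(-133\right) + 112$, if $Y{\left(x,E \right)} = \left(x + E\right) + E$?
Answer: $-21$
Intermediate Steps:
$Y{\left(x,E \right)} = x + 2 E$ ($Y{\left(x,E \right)} = \left(E + x\right) + E = x + 2 E$)
$m{\left(N \right)} = 1$ ($m{\left(N \right)} = \left(- \frac{1}{4}\right) \left(-4\right) = 1$)
$m{\left(Y{\left(\left(-3\right) \left(-1\right),2 \right)} \right)} \left(-133\right) + 112 = 1 \left(-133\right) + 112 = -133 + 112 = -21$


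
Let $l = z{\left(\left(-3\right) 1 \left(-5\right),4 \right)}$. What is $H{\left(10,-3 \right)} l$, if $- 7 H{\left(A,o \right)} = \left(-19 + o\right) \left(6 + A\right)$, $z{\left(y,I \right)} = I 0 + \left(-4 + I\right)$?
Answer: $0$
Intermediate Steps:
$z{\left(y,I \right)} = -4 + I$ ($z{\left(y,I \right)} = 0 + \left(-4 + I\right) = -4 + I$)
$l = 0$ ($l = -4 + 4 = 0$)
$H{\left(A,o \right)} = - \frac{\left(-19 + o\right) \left(6 + A\right)}{7}$
$H{\left(10,-3 \right)} l = \left(\frac{114}{7} - - \frac{18}{7} + \frac{19}{7} \cdot 10 - \frac{10}{7} \left(-3\right)\right) 0 = \left(\frac{114}{7} + \frac{18}{7} + \frac{190}{7} + \frac{30}{7}\right) 0 = \frac{352}{7} \cdot 0 = 0$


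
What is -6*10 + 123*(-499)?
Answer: -61437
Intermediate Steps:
-6*10 + 123*(-499) = -60 - 61377 = -61437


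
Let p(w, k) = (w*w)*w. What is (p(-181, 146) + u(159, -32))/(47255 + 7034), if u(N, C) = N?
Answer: -5929582/54289 ≈ -109.22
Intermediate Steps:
p(w, k) = w³ (p(w, k) = w²*w = w³)
(p(-181, 146) + u(159, -32))/(47255 + 7034) = ((-181)³ + 159)/(47255 + 7034) = (-5929741 + 159)/54289 = -5929582*1/54289 = -5929582/54289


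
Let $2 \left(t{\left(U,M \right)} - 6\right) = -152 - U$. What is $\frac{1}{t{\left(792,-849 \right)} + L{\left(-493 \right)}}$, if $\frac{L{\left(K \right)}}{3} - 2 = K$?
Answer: $- \frac{1}{1939} \approx -0.00051573$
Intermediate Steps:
$t{\left(U,M \right)} = -70 - \frac{U}{2}$ ($t{\left(U,M \right)} = 6 + \frac{-152 - U}{2} = 6 - \left(76 + \frac{U}{2}\right) = -70 - \frac{U}{2}$)
$L{\left(K \right)} = 6 + 3 K$
$\frac{1}{t{\left(792,-849 \right)} + L{\left(-493 \right)}} = \frac{1}{\left(-70 - 396\right) + \left(6 + 3 \left(-493\right)\right)} = \frac{1}{\left(-70 - 396\right) + \left(6 - 1479\right)} = \frac{1}{-466 - 1473} = \frac{1}{-1939} = - \frac{1}{1939}$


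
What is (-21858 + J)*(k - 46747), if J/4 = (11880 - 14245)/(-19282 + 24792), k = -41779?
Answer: 1066269466304/551 ≈ 1.9352e+9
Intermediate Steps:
J = -946/551 (J = 4*((11880 - 14245)/(-19282 + 24792)) = 4*(-2365/5510) = 4*(-2365*1/5510) = 4*(-473/1102) = -946/551 ≈ -1.7169)
(-21858 + J)*(k - 46747) = (-21858 - 946/551)*(-41779 - 46747) = -12044704/551*(-88526) = 1066269466304/551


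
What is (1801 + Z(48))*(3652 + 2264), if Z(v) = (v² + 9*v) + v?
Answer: 27124860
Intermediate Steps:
Z(v) = v² + 10*v
(1801 + Z(48))*(3652 + 2264) = (1801 + 48*(10 + 48))*(3652 + 2264) = (1801 + 48*58)*5916 = (1801 + 2784)*5916 = 4585*5916 = 27124860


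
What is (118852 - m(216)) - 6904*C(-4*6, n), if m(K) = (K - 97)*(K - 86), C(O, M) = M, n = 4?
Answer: 75766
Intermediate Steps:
m(K) = (-97 + K)*(-86 + K)
(118852 - m(216)) - 6904*C(-4*6, n) = (118852 - (8342 + 216² - 183*216)) - 6904*4 = (118852 - (8342 + 46656 - 39528)) - 27616 = (118852 - 1*15470) - 27616 = (118852 - 15470) - 27616 = 103382 - 27616 = 75766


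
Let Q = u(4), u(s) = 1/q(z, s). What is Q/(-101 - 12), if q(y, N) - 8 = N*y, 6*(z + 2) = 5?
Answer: -3/1130 ≈ -0.0026549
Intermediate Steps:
z = -7/6 (z = -2 + (1/6)*5 = -2 + 5/6 = -7/6 ≈ -1.1667)
q(y, N) = 8 + N*y
u(s) = 1/(8 - 7*s/6) (u(s) = 1/(8 + s*(-7/6)) = 1/(8 - 7*s/6))
Q = 3/10 (Q = 6/(48 - 7*4) = 6/(48 - 28) = 6/20 = 6*(1/20) = 3/10 ≈ 0.30000)
Q/(-101 - 12) = 3/(10*(-101 - 12)) = (3/10)/(-113) = (3/10)*(-1/113) = -3/1130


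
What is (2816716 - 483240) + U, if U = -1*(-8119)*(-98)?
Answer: 1537814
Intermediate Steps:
U = -795662 (U = 8119*(-98) = -795662)
(2816716 - 483240) + U = (2816716 - 483240) - 795662 = 2333476 - 795662 = 1537814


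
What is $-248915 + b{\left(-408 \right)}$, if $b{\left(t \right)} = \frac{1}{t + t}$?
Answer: $- \frac{203114641}{816} \approx -2.4892 \cdot 10^{5}$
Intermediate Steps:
$b{\left(t \right)} = \frac{1}{2 t}$
$-248915 + b{\left(-408 \right)} = -248915 + \frac{1}{2 \left(-408\right)} = -248915 + \frac{1}{2} \left(- \frac{1}{408}\right) = -248915 - \frac{1}{816} = - \frac{203114641}{816}$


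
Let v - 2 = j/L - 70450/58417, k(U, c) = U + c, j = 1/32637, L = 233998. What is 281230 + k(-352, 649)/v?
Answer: 99753804608659755604/354234270661201 ≈ 2.8160e+5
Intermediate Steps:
j = 1/32637 ≈ 3.0640e-5
v = 354234270661201/446130204074742 (v = 2 + ((1/32637)/233998 - 70450/58417) = 2 + ((1/32637)*(1/233998) - 70450*1/58417) = 2 + (1/7636992726 - 70450/58417) = 2 - 538026137488283/446130204074742 = 354234270661201/446130204074742 ≈ 0.79402)
281230 + k(-352, 649)/v = 281230 + (-352 + 649)/(354234270661201/446130204074742) = 281230 + 297*(446130204074742/354234270661201) = 281230 + 132500670610198374/354234270661201 = 99753804608659755604/354234270661201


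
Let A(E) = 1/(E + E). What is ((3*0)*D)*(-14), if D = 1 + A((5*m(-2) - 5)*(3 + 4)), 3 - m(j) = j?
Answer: 0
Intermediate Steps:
m(j) = 3 - j
A(E) = 1/(2*E)
D = 281/280 (D = 1 + 1/(2*(((5*(3 - 1*(-2)) - 5)*(3 + 4)))) = 1 + 1/(2*(((5*(3 + 2) - 5)*7))) = 1 + 1/(2*(((5*5 - 5)*7))) = 1 + 1/(2*(((25 - 5)*7))) = 1 + 1/(2*((20*7))) = 1 + (1/2)/140 = 1 + (1/2)*(1/140) = 1 + 1/280 = 281/280 ≈ 1.0036)
((3*0)*D)*(-14) = ((3*0)*(281/280))*(-14) = (0*(281/280))*(-14) = 0*(-14) = 0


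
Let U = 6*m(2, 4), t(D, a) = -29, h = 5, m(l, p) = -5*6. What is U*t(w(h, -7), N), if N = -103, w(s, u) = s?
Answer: 5220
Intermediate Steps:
m(l, p) = -30
U = -180 (U = 6*(-30) = -180)
U*t(w(h, -7), N) = -180*(-29) = 5220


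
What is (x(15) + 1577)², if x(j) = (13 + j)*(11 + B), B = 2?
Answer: 3767481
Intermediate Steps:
x(j) = 169 + 13*j (x(j) = (13 + j)*(11 + 2) = (13 + j)*13 = 169 + 13*j)
(x(15) + 1577)² = ((169 + 13*15) + 1577)² = ((169 + 195) + 1577)² = (364 + 1577)² = 1941² = 3767481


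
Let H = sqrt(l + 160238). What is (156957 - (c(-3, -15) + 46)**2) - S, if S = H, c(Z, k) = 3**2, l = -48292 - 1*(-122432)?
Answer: 153932 - 3*sqrt(26042) ≈ 1.5345e+5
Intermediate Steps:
l = 74140 (l = -48292 + 122432 = 74140)
c(Z, k) = 9
H = 3*sqrt(26042) (H = sqrt(74140 + 160238) = sqrt(234378) = 3*sqrt(26042) ≈ 484.13)
S = 3*sqrt(26042) ≈ 484.13
(156957 - (c(-3, -15) + 46)**2) - S = (156957 - (9 + 46)**2) - 3*sqrt(26042) = (156957 - 1*55**2) - 3*sqrt(26042) = (156957 - 1*3025) - 3*sqrt(26042) = (156957 - 3025) - 3*sqrt(26042) = 153932 - 3*sqrt(26042)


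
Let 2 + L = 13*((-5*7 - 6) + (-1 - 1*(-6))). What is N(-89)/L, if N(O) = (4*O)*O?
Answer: -15842/235 ≈ -67.413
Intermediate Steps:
N(O) = 4*O**2
L = -470 (L = -2 + 13*((-5*7 - 6) + (-1 - 1*(-6))) = -2 + 13*((-35 - 6) + (-1 + 6)) = -2 + 13*(-41 + 5) = -2 + 13*(-36) = -2 - 468 = -470)
N(-89)/L = (4*(-89)**2)/(-470) = (4*7921)*(-1/470) = 31684*(-1/470) = -15842/235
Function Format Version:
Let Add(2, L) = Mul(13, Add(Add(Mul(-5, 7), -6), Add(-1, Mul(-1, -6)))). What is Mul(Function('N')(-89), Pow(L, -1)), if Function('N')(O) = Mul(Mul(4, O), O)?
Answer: Rational(-15842, 235) ≈ -67.413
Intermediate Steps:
Function('N')(O) = Mul(4, Pow(O, 2))
L = -470 (L = Add(-2, Mul(13, Add(Add(Mul(-5, 7), -6), Add(-1, Mul(-1, -6))))) = Add(-2, Mul(13, Add(Add(-35, -6), Add(-1, 6)))) = Add(-2, Mul(13, Add(-41, 5))) = Add(-2, Mul(13, -36)) = Add(-2, -468) = -470)
Mul(Function('N')(-89), Pow(L, -1)) = Mul(Mul(4, Pow(-89, 2)), Pow(-470, -1)) = Mul(Mul(4, 7921), Rational(-1, 470)) = Mul(31684, Rational(-1, 470)) = Rational(-15842, 235)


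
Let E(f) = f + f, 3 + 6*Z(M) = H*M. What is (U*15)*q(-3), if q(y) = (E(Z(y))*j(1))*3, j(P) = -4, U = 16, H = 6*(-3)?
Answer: -48960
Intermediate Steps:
H = -18
Z(M) = -½ - 3*M (Z(M) = -½ + (-18*M)/6 = -½ - 3*M)
E(f) = 2*f
q(y) = 12 + 72*y (q(y) = ((2*(-½ - 3*y))*(-4))*3 = ((-1 - 6*y)*(-4))*3 = (4 + 24*y)*3 = 12 + 72*y)
(U*15)*q(-3) = (16*15)*(12 + 72*(-3)) = 240*(12 - 216) = 240*(-204) = -48960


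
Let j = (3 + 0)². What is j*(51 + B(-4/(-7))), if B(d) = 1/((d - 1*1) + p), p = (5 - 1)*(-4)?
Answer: 52722/115 ≈ 458.45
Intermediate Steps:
p = -16 (p = 4*(-4) = -16)
j = 9 (j = 3² = 9)
B(d) = 1/(-17 + d) (B(d) = 1/((d - 1*1) - 16) = 1/((d - 1) - 16) = 1/((-1 + d) - 16) = 1/(-17 + d))
j*(51 + B(-4/(-7))) = 9*(51 + 1/(-17 - 4/(-7))) = 9*(51 + 1/(-17 - 4*(-⅐))) = 9*(51 + 1/(-17 + 4/7)) = 9*(51 + 1/(-115/7)) = 9*(51 - 7/115) = 9*(5858/115) = 52722/115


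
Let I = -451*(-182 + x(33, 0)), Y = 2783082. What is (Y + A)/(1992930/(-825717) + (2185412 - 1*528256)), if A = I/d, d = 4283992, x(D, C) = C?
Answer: 1640796164778173407/976992855523124104 ≈ 1.6794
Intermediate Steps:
I = 82082 (I = -451*(-182 + 0) = -451*(-182) = 82082)
A = 41041/2141996 (A = 82082/4283992 = 82082*(1/4283992) = 41041/2141996 ≈ 0.019160)
(Y + A)/(1992930/(-825717) + (2185412 - 1*528256)) = (2783082 + 41041/2141996)/(1992930/(-825717) + (2185412 - 1*528256)) = 5961350552713/(2141996*(1992930*(-1/825717) + (2185412 - 528256))) = 5961350552713/(2141996*(-664310/275239 + 1657156)) = 5961350552713/(2141996*(456113295974/275239)) = (5961350552713/2141996)*(275239/456113295974) = 1640796164778173407/976992855523124104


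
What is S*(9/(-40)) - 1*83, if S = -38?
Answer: -1489/20 ≈ -74.450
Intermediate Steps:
S*(9/(-40)) - 1*83 = -342/(-40) - 1*83 = -342*(-1)/40 - 83 = -38*(-9/40) - 83 = 171/20 - 83 = -1489/20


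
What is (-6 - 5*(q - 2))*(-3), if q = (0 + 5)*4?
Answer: 288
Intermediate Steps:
q = 20 (q = 5*4 = 20)
(-6 - 5*(q - 2))*(-3) = (-6 - 5*(20 - 2))*(-3) = (-6 - 5*18)*(-3) = (-6 - 90)*(-3) = -96*(-3) = 288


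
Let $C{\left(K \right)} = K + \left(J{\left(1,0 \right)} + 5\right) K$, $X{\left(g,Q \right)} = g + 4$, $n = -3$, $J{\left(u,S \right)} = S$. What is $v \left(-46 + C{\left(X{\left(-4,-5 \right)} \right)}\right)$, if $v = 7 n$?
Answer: $966$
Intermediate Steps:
$X{\left(g,Q \right)} = 4 + g$
$v = -21$ ($v = 7 \left(-3\right) = -21$)
$C{\left(K \right)} = 6 K$ ($C{\left(K \right)} = K + \left(0 + 5\right) K = K + 5 K = 6 K$)
$v \left(-46 + C{\left(X{\left(-4,-5 \right)} \right)}\right) = - 21 \left(-46 + 6 \left(4 - 4\right)\right) = - 21 \left(-46 + 6 \cdot 0\right) = - 21 \left(-46 + 0\right) = \left(-21\right) \left(-46\right) = 966$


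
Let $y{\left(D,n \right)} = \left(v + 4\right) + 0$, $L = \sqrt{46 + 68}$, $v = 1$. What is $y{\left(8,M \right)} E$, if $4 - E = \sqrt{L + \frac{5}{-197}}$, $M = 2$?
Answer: $20 - \frac{5 \sqrt{-985 + 38809 \sqrt{114}}}{197} \approx 3.6815$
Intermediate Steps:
$L = \sqrt{114} \approx 10.677$
$y{\left(D,n \right)} = 5$ ($y{\left(D,n \right)} = \left(1 + 4\right) + 0 = 5 + 0 = 5$)
$E = 4 - \sqrt{- \frac{5}{197} + \sqrt{114}}$ ($E = 4 - \sqrt{\sqrt{114} + \frac{5}{-197}} = 4 - \sqrt{\sqrt{114} + 5 \left(- \frac{1}{197}\right)} = 4 - \sqrt{\sqrt{114} - \frac{5}{197}} = 4 - \sqrt{- \frac{5}{197} + \sqrt{114}} \approx 0.73631$)
$y{\left(8,M \right)} E = 5 \left(4 - \frac{\sqrt{-985 + 38809 \sqrt{114}}}{197}\right) = 20 - \frac{5 \sqrt{-985 + 38809 \sqrt{114}}}{197}$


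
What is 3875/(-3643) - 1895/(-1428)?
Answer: 1369985/5202204 ≈ 0.26335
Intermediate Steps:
3875/(-3643) - 1895/(-1428) = 3875*(-1/3643) - 1895*(-1/1428) = -3875/3643 + 1895/1428 = 1369985/5202204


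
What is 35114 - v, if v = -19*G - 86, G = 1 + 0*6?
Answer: 35219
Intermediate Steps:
G = 1 (G = 1 + 0 = 1)
v = -105 (v = -19*1 - 86 = -19 - 86 = -105)
35114 - v = 35114 - 1*(-105) = 35114 + 105 = 35219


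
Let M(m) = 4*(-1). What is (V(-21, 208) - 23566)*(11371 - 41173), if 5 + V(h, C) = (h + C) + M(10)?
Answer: 697009176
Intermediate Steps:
M(m) = -4
V(h, C) = -9 + C + h (V(h, C) = -5 + ((h + C) - 4) = -5 + ((C + h) - 4) = -5 + (-4 + C + h) = -9 + C + h)
(V(-21, 208) - 23566)*(11371 - 41173) = ((-9 + 208 - 21) - 23566)*(11371 - 41173) = (178 - 23566)*(-29802) = -23388*(-29802) = 697009176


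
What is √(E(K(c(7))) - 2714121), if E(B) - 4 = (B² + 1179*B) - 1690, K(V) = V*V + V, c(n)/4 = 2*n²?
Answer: √23912167353 ≈ 1.5464e+5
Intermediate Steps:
c(n) = 8*n² (c(n) = 4*(2*n²) = 8*n²)
K(V) = V + V² (K(V) = V² + V = V + V²)
E(B) = -1686 + B² + 1179*B (E(B) = 4 + ((B² + 1179*B) - 1690) = 4 + (-1690 + B² + 1179*B) = -1686 + B² + 1179*B)
√(E(K(c(7))) - 2714121) = √((-1686 + ((8*7²)*(1 + 8*7²))² + 1179*((8*7²)*(1 + 8*7²))) - 2714121) = √((-1686 + ((8*49)*(1 + 8*49))² + 1179*((8*49)*(1 + 8*49))) - 2714121) = √((-1686 + (392*(1 + 392))² + 1179*(392*(1 + 392))) - 2714121) = √((-1686 + (392*393)² + 1179*(392*393)) - 2714121) = √((-1686 + 154056² + 1179*154056) - 2714121) = √((-1686 + 23733251136 + 181632024) - 2714121) = √(23914881474 - 2714121) = √23912167353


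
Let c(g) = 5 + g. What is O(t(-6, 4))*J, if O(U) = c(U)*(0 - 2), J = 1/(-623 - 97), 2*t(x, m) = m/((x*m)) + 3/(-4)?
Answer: 109/8640 ≈ 0.012616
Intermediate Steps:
t(x, m) = -3/8 + 1/(2*x) (t(x, m) = (m/((x*m)) + 3/(-4))/2 = (m/((m*x)) + 3*(-¼))/2 = (m*(1/(m*x)) - ¾)/2 = (1/x - ¾)/2 = (-¾ + 1/x)/2 = -3/8 + 1/(2*x))
J = -1/720 (J = 1/(-720) = -1/720 ≈ -0.0013889)
O(U) = -10 - 2*U (O(U) = (5 + U)*(0 - 2) = (5 + U)*(-2) = -10 - 2*U)
O(t(-6, 4))*J = (-10 - (4 - 3*(-6))/(4*(-6)))*(-1/720) = (-10 - (-1)*(4 + 18)/(4*6))*(-1/720) = (-10 - (-1)*22/(4*6))*(-1/720) = (-10 - 2*(-11/24))*(-1/720) = (-10 + 11/12)*(-1/720) = -109/12*(-1/720) = 109/8640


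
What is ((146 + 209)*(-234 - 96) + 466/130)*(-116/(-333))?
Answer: -883283972/21645 ≈ -40808.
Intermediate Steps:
((146 + 209)*(-234 - 96) + 466/130)*(-116/(-333)) = (355*(-330) + 466*(1/130))*(-116*(-1/333)) = (-117150 + 233/65)*(116/333) = -7614517/65*116/333 = -883283972/21645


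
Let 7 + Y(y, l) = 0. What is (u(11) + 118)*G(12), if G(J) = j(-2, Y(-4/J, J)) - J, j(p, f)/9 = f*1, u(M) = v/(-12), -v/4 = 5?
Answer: -8975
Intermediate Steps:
v = -20 (v = -4*5 = -20)
u(M) = 5/3 (u(M) = -20/(-12) = -20*(-1/12) = 5/3)
Y(y, l) = -7 (Y(y, l) = -7 + 0 = -7)
j(p, f) = 9*f (j(p, f) = 9*(f*1) = 9*f)
G(J) = -63 - J (G(J) = 9*(-7) - J = -63 - J)
(u(11) + 118)*G(12) = (5/3 + 118)*(-63 - 1*12) = 359*(-63 - 12)/3 = (359/3)*(-75) = -8975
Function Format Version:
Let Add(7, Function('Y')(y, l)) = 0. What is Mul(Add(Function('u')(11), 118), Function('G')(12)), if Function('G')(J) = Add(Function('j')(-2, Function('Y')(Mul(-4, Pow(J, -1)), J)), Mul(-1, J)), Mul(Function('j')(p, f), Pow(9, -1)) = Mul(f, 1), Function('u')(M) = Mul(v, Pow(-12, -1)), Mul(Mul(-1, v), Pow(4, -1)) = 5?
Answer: -8975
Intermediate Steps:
v = -20 (v = Mul(-4, 5) = -20)
Function('u')(M) = Rational(5, 3) (Function('u')(M) = Mul(-20, Pow(-12, -1)) = Mul(-20, Rational(-1, 12)) = Rational(5, 3))
Function('Y')(y, l) = -7 (Function('Y')(y, l) = Add(-7, 0) = -7)
Function('j')(p, f) = Mul(9, f) (Function('j')(p, f) = Mul(9, Mul(f, 1)) = Mul(9, f))
Function('G')(J) = Add(-63, Mul(-1, J)) (Function('G')(J) = Add(Mul(9, -7), Mul(-1, J)) = Add(-63, Mul(-1, J)))
Mul(Add(Function('u')(11), 118), Function('G')(12)) = Mul(Add(Rational(5, 3), 118), Add(-63, Mul(-1, 12))) = Mul(Rational(359, 3), Add(-63, -12)) = Mul(Rational(359, 3), -75) = -8975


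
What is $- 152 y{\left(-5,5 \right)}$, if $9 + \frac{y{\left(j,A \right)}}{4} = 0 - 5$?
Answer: $8512$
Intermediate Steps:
$y{\left(j,A \right)} = -56$ ($y{\left(j,A \right)} = -36 + 4 \left(0 - 5\right) = -36 + 4 \left(-5\right) = -36 - 20 = -56$)
$- 152 y{\left(-5,5 \right)} = \left(-152\right) \left(-56\right) = 8512$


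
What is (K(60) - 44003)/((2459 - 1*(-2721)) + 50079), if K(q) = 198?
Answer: -43805/55259 ≈ -0.79272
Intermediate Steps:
(K(60) - 44003)/((2459 - 1*(-2721)) + 50079) = (198 - 44003)/((2459 - 1*(-2721)) + 50079) = -43805/((2459 + 2721) + 50079) = -43805/(5180 + 50079) = -43805/55259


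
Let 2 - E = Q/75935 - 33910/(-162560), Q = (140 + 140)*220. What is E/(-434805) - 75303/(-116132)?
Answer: 2020835629525866389/3116535851494423680 ≈ 0.64842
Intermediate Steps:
Q = 61600 (Q = 280*220 = 61600)
E = 241986707/246879872 (E = 2 - (61600/75935 - 33910/(-162560)) = 2 - (61600*(1/75935) - 33910*(-1/162560)) = 2 - (12320/15187 + 3391/16256) = 2 - 1*251773037/246879872 = 2 - 251773037/246879872 = 241986707/246879872 ≈ 0.98018)
E/(-434805) - 75303/(-116132) = (241986707/246879872)/(-434805) - 75303/(-116132) = (241986707/246879872)*(-1/434805) - 75303*(-1/116132) = -241986707/107344602744960 + 75303/116132 = 2020835629525866389/3116535851494423680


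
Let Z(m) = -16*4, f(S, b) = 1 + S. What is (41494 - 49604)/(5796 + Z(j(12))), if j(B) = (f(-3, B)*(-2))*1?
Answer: -4055/2866 ≈ -1.4149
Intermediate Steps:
j(B) = 4 (j(B) = ((1 - 3)*(-2))*1 = -2*(-2)*1 = 4*1 = 4)
Z(m) = -64
(41494 - 49604)/(5796 + Z(j(12))) = (41494 - 49604)/(5796 - 64) = -8110/5732 = -8110*1/5732 = -4055/2866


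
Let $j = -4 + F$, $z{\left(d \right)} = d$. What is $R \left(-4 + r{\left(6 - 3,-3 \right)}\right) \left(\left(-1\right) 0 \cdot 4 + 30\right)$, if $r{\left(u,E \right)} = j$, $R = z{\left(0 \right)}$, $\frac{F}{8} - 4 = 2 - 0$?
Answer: $0$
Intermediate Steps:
$F = 48$ ($F = 32 + 8 \left(2 - 0\right) = 32 + 8 \left(2 + 0\right) = 32 + 8 \cdot 2 = 32 + 16 = 48$)
$j = 44$ ($j = -4 + 48 = 44$)
$R = 0$
$r{\left(u,E \right)} = 44$
$R \left(-4 + r{\left(6 - 3,-3 \right)}\right) \left(\left(-1\right) 0 \cdot 4 + 30\right) = 0 \left(-4 + 44\right) \left(\left(-1\right) 0 \cdot 4 + 30\right) = 0 \cdot 40 \left(0 \cdot 4 + 30\right) = 0 \left(0 + 30\right) = 0 \cdot 30 = 0$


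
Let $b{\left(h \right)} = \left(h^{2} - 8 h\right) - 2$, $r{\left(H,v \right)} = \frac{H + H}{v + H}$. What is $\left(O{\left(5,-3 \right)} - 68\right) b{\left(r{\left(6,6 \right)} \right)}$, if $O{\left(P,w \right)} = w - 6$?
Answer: $693$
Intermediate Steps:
$r{\left(H,v \right)} = \frac{2 H}{H + v}$
$O{\left(P,w \right)} = -6 + w$ ($O{\left(P,w \right)} = w - 6 = -6 + w$)
$b{\left(h \right)} = -2 + h^{2} - 8 h$
$\left(O{\left(5,-3 \right)} - 68\right) b{\left(r{\left(6,6 \right)} \right)} = \left(\left(-6 - 3\right) - 68\right) \left(-2 + \left(2 \cdot 6 \frac{1}{6 + 6}\right)^{2} - 8 \cdot 2 \cdot 6 \frac{1}{6 + 6}\right) = \left(-9 - 68\right) \left(-2 + \left(2 \cdot 6 \cdot \frac{1}{12}\right)^{2} - 8 \cdot 2 \cdot 6 \cdot \frac{1}{12}\right) = - 77 \left(-2 + \left(2 \cdot 6 \cdot \frac{1}{12}\right)^{2} - 8 \cdot 2 \cdot 6 \cdot \frac{1}{12}\right) = - 77 \left(-2 + 1^{2} - 8\right) = - 77 \left(-2 + 1 - 8\right) = \left(-77\right) \left(-9\right) = 693$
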